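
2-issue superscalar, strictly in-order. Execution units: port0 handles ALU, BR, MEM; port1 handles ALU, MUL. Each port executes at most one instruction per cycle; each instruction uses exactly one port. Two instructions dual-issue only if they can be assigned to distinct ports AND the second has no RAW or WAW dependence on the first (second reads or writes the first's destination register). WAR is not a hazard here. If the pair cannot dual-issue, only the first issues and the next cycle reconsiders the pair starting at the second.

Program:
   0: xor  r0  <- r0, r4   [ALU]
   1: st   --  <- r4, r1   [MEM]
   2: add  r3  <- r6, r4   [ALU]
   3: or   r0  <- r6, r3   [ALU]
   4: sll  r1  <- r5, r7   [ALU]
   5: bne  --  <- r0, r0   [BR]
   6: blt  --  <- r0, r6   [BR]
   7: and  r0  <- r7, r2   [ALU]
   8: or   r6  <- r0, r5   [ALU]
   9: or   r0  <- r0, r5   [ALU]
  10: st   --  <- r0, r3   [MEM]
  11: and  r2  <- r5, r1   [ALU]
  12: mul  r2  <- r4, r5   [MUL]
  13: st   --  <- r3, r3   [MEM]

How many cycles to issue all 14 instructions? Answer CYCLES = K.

[0] i0,i1  xor.ALU;st.MEM  -- 2-wide
[1] i2  add.ALU  -- RAW r3
[2] i3,i4  or.ALU;sll.ALU  -- 2-wide
[3] i5  bne.BR  -- no-port BR/BR
[4] i6,i7  blt.BR;and.ALU  -- 2-wide
[5] i8,i9  or.ALU;or.ALU  -- 2-wide
[6] i10,i11  st.MEM;and.ALU  -- 2-wide
[7] i12,i13  mul.MUL;st.MEM  -- 2-wide

CYCLES = 8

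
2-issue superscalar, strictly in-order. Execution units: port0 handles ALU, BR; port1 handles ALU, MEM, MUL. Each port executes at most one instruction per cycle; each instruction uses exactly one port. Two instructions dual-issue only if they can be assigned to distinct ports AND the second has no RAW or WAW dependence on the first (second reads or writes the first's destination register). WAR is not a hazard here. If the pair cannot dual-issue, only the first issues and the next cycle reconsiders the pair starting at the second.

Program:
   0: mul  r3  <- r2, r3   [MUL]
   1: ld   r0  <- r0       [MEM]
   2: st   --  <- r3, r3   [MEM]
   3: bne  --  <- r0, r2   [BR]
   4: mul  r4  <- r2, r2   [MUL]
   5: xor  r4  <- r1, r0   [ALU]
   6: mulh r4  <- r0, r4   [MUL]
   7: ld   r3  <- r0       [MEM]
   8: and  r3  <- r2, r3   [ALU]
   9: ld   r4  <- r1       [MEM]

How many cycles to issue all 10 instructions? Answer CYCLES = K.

CYCLES = 8

#0 head=0: mul i0 no-port MUL/MEM
#1 head=1: ld i1 no-port MEM/MEM
#2 head=2: st+bne i2/i3 pair
#3 head=4: mul i4 WAW r4
#4 head=5: xor i5 RAW+WAW r4
#5 head=6: mulh i6 no-port MUL/MEM
#6 head=7: ld i7 RAW+WAW r3
#7 head=8: and+ld i8/i9 pair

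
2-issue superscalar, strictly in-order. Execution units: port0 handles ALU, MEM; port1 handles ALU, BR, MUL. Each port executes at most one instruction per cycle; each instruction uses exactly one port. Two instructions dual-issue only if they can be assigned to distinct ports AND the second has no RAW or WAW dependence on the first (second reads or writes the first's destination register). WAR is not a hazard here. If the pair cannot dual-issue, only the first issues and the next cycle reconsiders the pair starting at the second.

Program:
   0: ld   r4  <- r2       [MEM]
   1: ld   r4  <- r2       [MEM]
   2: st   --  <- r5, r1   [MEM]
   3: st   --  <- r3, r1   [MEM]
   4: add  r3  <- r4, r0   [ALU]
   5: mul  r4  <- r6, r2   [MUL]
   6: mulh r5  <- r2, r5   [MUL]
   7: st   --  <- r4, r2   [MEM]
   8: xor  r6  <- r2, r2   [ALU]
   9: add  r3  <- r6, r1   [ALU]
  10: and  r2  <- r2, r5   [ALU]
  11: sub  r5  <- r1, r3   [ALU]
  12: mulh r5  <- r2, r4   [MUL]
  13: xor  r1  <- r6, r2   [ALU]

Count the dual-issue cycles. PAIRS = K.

[0] i0  ld  -- no-port MEM/MEM
[1] i1  ld  -- no-port MEM/MEM
[2] i2  st  -- no-port MEM/MEM
[3] i3,i4  st+add  -- pair
[4] i5  mul  -- no-port MUL/MUL
[5] i6,i7  mulh+st  -- pair
[6] i8  xor  -- RAW r6
[7] i9,i10  add+and  -- pair
[8] i11  sub  -- WAW r5
[9] i12,i13  mulh+xor  -- pair

PAIRS = 4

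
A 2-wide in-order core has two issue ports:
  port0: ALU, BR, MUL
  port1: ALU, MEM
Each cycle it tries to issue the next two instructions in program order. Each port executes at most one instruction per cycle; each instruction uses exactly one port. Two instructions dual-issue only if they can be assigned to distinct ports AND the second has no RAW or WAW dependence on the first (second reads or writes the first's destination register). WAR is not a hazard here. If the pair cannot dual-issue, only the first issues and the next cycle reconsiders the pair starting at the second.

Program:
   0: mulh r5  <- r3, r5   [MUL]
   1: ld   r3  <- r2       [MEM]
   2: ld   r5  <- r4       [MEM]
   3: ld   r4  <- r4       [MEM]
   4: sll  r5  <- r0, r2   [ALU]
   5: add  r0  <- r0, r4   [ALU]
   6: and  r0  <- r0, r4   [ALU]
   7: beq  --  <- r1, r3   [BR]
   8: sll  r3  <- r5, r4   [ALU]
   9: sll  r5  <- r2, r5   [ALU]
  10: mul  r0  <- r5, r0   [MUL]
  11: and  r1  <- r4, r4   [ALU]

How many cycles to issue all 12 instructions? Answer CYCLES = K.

CYCLES = 7

t=0 i0/i1:mulh.MUL/ld.MEM ; pair
t=1 i2:ld.MEM ; no-port MEM/MEM
t=2 i3/i4:ld.MEM/sll.ALU ; pair
t=3 i5:add.ALU ; RAW+WAW r0
t=4 i6/i7:and.ALU/beq.BR ; pair
t=5 i8/i9:sll.ALU/sll.ALU ; pair
t=6 i10/i11:mul.MUL/and.ALU ; pair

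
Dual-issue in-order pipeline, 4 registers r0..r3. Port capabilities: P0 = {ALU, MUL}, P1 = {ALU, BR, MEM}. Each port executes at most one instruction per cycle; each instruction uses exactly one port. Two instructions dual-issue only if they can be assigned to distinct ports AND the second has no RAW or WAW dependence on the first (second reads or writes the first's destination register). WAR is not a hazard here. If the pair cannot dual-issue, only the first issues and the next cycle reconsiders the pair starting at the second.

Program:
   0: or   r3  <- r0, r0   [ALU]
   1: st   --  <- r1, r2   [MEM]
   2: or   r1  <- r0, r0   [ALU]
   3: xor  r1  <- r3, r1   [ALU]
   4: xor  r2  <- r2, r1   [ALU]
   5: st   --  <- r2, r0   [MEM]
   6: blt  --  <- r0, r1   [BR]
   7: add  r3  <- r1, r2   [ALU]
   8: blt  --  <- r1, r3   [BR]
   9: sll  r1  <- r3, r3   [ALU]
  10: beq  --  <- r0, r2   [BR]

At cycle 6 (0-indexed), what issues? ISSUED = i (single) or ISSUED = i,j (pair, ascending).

ISSUED = 8,9

[0] i0,i1  or+st  -- dual
[1] i2  or  -- RAW+WAW r1
[2] i3  xor  -- RAW r1
[3] i4  xor  -- RAW r2
[4] i5  st  -- no-port MEM/BR
[5] i6,i7  blt+add  -- dual
[6] i8,i9  blt+sll  -- dual
[7] i10  beq  -- tail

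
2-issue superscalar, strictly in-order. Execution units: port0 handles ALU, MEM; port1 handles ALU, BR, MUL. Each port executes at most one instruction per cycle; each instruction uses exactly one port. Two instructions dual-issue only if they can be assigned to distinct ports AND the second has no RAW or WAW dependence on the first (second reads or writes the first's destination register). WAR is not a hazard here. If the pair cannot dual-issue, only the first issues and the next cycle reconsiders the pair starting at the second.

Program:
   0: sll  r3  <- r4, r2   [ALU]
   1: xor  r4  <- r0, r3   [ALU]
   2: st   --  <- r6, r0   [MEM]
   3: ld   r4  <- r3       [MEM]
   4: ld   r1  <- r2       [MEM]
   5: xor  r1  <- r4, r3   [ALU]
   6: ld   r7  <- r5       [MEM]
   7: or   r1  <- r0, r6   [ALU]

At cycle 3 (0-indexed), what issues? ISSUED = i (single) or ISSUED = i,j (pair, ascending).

ISSUED = 4

  cy0 -> i0 (sll.ALU) RAW r3
  cy1 -> i1,i2 (xor.ALU/st.MEM) 2-wide
  cy2 -> i3 (ld.MEM) no-port MEM/MEM
  cy3 -> i4 (ld.MEM) WAW r1
  cy4 -> i5,i6 (xor.ALU/ld.MEM) 2-wide
  cy5 -> i7 (or.ALU) tail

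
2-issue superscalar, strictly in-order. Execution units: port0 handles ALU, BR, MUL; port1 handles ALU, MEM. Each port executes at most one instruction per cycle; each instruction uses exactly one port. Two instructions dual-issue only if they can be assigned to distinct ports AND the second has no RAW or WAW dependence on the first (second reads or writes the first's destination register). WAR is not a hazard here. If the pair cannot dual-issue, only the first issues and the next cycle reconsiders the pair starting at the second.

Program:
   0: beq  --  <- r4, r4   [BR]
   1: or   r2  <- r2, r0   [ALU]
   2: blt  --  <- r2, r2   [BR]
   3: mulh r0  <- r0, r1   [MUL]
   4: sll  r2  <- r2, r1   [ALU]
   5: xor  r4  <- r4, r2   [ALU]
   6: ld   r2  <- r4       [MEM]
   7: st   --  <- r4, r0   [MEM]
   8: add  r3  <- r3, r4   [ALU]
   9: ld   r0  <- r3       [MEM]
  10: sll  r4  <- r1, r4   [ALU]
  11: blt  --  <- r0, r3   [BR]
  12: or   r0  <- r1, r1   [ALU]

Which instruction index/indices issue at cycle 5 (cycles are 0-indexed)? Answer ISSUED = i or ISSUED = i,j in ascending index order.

#0 head=0: beq.BR;or.ALU i0+i1 2-wide
#1 head=2: blt.BR i2 no-port BR/MUL
#2 head=3: mulh.MUL;sll.ALU i3+i4 2-wide
#3 head=5: xor.ALU i5 RAW r4
#4 head=6: ld.MEM i6 no-port MEM/MEM
#5 head=7: st.MEM;add.ALU i7+i8 2-wide
#6 head=9: ld.MEM;sll.ALU i9+i10 2-wide
#7 head=11: blt.BR;or.ALU i11+i12 2-wide

ISSUED = 7,8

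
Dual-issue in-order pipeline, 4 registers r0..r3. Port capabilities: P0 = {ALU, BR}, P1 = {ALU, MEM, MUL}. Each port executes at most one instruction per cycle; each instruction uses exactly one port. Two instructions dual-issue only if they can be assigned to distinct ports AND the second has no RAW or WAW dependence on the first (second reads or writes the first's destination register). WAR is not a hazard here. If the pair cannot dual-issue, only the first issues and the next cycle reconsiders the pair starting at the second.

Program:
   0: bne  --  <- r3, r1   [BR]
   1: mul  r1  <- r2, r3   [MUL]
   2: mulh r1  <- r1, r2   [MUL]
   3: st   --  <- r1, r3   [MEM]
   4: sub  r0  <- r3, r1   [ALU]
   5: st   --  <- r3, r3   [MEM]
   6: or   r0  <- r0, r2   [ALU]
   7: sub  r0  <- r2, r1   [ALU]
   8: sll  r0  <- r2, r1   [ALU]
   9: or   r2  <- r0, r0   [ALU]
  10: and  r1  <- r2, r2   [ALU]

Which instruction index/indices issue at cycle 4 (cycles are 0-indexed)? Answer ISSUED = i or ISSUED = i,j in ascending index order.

#0 head=0: bne+mul i0+i1 2-wide
#1 head=2: mulh i2 no-port MUL/MEM
#2 head=3: st+sub i3+i4 2-wide
#3 head=5: st+or i5+i6 2-wide
#4 head=7: sub i7 WAW r0
#5 head=8: sll i8 RAW r0
#6 head=9: or i9 RAW r2
#7 head=10: and i10 tail

ISSUED = 7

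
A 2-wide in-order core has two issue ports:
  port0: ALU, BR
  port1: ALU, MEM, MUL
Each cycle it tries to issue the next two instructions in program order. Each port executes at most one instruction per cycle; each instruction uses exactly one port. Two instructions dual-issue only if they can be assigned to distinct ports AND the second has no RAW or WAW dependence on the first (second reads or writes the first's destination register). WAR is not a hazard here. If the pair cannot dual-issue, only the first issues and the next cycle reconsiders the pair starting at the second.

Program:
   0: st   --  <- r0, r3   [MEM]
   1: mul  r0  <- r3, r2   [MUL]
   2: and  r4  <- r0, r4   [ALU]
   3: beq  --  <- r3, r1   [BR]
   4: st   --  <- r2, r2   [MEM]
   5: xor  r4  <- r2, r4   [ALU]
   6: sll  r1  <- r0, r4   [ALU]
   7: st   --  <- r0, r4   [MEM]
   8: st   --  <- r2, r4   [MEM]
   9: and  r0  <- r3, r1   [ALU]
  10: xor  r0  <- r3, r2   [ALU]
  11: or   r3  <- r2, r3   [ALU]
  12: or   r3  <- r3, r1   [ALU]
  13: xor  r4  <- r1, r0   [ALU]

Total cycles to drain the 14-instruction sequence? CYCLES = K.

0. st.MEM @i0  | no-port MEM/MUL
1. mul.MUL @i1  | RAW r0
2. and.ALU/beq.BR @i2&i3  | 2-wide
3. st.MEM/xor.ALU @i4&i5  | 2-wide
4. sll.ALU/st.MEM @i6&i7  | 2-wide
5. st.MEM/and.ALU @i8&i9  | 2-wide
6. xor.ALU/or.ALU @i10&i11  | 2-wide
7. or.ALU/xor.ALU @i12&i13  | 2-wide

CYCLES = 8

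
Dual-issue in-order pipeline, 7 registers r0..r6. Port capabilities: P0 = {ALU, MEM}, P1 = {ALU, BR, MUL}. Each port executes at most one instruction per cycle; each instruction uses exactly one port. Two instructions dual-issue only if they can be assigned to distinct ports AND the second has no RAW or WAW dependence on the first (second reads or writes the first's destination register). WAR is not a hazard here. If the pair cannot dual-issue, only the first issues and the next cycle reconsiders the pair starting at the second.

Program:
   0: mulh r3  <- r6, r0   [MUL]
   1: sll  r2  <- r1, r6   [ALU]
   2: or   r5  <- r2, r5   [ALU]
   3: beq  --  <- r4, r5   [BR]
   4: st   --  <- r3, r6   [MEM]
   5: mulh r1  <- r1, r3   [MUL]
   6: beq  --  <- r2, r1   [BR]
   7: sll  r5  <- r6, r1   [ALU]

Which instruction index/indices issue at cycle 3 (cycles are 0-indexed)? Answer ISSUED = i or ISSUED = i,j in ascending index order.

ISSUED = 5

0. mulh.MUL sll.ALU @i0&i1  | 2-wide
1. or.ALU @i2  | RAW r5
2. beq.BR st.MEM @i3&i4  | 2-wide
3. mulh.MUL @i5  | no-port MUL/BR
4. beq.BR sll.ALU @i6&i7  | 2-wide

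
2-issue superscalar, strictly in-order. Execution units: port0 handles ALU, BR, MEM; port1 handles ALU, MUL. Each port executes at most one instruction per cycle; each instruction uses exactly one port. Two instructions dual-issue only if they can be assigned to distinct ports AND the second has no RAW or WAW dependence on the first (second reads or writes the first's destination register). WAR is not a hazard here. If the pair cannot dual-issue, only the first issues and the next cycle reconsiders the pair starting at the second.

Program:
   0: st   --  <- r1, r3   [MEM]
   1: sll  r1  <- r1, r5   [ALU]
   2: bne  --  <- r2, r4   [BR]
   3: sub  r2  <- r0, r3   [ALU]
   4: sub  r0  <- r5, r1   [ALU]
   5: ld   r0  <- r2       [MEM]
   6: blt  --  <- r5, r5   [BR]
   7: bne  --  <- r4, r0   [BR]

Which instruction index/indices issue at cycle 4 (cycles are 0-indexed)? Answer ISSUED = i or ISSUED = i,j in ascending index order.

t=0 i0+i1:st sll ; 2-wide
t=1 i2+i3:bne sub ; 2-wide
t=2 i4:sub ; WAW r0
t=3 i5:ld ; no-port MEM/BR
t=4 i6:blt ; no-port BR/BR
t=5 i7:bne ; tail

ISSUED = 6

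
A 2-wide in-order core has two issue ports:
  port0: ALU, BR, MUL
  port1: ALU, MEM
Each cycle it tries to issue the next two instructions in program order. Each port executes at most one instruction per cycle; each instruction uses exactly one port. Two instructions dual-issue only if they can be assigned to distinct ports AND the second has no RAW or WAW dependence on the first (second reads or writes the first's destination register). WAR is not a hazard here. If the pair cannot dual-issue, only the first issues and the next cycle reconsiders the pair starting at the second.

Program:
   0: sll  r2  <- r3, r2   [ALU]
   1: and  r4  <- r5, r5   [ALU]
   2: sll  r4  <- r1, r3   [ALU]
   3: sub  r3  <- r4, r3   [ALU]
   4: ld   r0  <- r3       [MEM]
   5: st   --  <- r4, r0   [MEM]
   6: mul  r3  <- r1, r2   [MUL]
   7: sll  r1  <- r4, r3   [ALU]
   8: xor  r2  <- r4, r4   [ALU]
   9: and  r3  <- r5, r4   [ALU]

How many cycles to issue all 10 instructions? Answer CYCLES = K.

  cy0 -> i0/i1 (sll.ALU;and.ALU) pair
  cy1 -> i2 (sll.ALU) RAW r4
  cy2 -> i3 (sub.ALU) RAW r3
  cy3 -> i4 (ld.MEM) no-port MEM/MEM
  cy4 -> i5/i6 (st.MEM;mul.MUL) pair
  cy5 -> i7/i8 (sll.ALU;xor.ALU) pair
  cy6 -> i9 (and.ALU) tail

CYCLES = 7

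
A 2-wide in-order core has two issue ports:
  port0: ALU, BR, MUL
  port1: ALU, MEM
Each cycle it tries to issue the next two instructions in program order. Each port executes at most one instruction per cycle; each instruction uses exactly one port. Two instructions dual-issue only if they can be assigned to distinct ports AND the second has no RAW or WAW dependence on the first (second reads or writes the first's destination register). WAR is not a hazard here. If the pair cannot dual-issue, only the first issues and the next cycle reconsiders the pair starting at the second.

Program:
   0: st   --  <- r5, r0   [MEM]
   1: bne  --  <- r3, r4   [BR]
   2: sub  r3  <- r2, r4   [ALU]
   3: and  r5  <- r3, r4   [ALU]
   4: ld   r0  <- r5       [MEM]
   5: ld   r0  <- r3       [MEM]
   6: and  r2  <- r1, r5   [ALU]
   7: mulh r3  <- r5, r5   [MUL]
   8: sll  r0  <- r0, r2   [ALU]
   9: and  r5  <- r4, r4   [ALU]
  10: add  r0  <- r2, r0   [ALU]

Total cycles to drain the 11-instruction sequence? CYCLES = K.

CYCLES = 7

c0: i0&i1 st.MEM;bne.BR  2-wide
c1: i2 sub.ALU  RAW r3
c2: i3 and.ALU  RAW r5
c3: i4 ld.MEM  no-port MEM/MEM
c4: i5&i6 ld.MEM;and.ALU  2-wide
c5: i7&i8 mulh.MUL;sll.ALU  2-wide
c6: i9&i10 and.ALU;add.ALU  2-wide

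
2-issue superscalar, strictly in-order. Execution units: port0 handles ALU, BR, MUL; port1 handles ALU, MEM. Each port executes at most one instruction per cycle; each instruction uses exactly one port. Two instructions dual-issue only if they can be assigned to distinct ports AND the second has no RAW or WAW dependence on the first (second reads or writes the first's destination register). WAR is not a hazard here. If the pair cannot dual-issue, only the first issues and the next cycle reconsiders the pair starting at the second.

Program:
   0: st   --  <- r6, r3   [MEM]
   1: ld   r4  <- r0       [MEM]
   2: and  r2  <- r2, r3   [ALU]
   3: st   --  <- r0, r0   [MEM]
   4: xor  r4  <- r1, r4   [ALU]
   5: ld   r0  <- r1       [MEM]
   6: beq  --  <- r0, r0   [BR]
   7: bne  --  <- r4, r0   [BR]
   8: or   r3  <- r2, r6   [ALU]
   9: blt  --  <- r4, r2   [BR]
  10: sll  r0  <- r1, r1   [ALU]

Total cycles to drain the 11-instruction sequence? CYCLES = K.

CYCLES = 7

c0: i0 st.MEM  no-port MEM/MEM
c1: i1+i2 ld.MEM+and.ALU  dual
c2: i3+i4 st.MEM+xor.ALU  dual
c3: i5 ld.MEM  RAW r0
c4: i6 beq.BR  no-port BR/BR
c5: i7+i8 bne.BR+or.ALU  dual
c6: i9+i10 blt.BR+sll.ALU  dual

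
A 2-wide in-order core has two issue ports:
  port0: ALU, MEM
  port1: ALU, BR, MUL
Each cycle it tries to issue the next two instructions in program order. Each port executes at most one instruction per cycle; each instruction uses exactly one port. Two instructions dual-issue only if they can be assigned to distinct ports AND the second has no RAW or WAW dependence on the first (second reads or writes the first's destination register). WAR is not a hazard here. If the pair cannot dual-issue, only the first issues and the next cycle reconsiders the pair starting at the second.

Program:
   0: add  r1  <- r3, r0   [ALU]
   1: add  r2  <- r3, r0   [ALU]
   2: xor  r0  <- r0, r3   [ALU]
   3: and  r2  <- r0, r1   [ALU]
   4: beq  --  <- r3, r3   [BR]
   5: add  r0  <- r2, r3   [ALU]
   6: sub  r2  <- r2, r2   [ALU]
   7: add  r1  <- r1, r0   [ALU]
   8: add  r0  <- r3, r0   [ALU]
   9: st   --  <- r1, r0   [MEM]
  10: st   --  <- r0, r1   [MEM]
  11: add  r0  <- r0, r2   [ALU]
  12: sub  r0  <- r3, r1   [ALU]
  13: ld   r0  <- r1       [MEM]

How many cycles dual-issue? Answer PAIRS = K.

PAIRS = 5

  cy0 -> i0&i1 (add/add) 2-wide
  cy1 -> i2 (xor) RAW r0
  cy2 -> i3&i4 (and/beq) 2-wide
  cy3 -> i5&i6 (add/sub) 2-wide
  cy4 -> i7&i8 (add/add) 2-wide
  cy5 -> i9 (st) no-port MEM/MEM
  cy6 -> i10&i11 (st/add) 2-wide
  cy7 -> i12 (sub) WAW r0
  cy8 -> i13 (ld) tail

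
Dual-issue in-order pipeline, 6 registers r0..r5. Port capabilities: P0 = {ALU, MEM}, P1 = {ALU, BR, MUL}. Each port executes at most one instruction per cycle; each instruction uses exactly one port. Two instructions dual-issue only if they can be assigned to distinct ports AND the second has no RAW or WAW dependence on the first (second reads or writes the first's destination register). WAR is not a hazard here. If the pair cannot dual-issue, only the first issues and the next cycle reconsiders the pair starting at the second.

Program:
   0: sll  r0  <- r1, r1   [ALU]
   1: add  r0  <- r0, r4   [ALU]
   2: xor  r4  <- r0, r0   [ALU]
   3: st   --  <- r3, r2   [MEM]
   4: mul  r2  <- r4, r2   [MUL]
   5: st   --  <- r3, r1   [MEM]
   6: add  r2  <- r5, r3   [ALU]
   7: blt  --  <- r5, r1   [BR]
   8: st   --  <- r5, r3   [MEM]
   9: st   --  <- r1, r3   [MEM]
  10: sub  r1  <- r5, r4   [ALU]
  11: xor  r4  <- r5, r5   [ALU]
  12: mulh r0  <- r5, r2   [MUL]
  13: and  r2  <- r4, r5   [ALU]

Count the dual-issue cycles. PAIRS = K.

#0 head=0: sll i0 RAW+WAW r0
#1 head=1: add i1 RAW r0
#2 head=2: xor st i2&i3 pair
#3 head=4: mul st i4&i5 pair
#4 head=6: add blt i6&i7 pair
#5 head=8: st i8 no-port MEM/MEM
#6 head=9: st sub i9&i10 pair
#7 head=11: xor mulh i11&i12 pair
#8 head=13: and i13 tail

PAIRS = 5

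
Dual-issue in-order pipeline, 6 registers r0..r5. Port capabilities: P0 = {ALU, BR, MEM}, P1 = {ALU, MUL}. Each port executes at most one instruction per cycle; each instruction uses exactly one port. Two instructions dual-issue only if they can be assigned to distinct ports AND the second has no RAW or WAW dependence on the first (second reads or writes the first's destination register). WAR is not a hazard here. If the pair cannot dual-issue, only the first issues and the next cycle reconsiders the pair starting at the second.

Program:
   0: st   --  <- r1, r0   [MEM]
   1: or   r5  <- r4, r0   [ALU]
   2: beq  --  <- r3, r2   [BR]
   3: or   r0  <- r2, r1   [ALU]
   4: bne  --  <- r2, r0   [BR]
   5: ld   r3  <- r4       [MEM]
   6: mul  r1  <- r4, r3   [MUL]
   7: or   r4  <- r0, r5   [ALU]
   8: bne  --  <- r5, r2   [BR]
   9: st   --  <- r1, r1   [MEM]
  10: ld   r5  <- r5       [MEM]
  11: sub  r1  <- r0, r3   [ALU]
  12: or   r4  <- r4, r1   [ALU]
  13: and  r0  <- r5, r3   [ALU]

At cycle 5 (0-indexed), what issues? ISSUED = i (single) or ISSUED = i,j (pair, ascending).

ISSUED = 8

c0: i0/i1 st.MEM;or.ALU  2-wide
c1: i2/i3 beq.BR;or.ALU  2-wide
c2: i4 bne.BR  no-port BR/MEM
c3: i5 ld.MEM  RAW r3
c4: i6/i7 mul.MUL;or.ALU  2-wide
c5: i8 bne.BR  no-port BR/MEM
c6: i9 st.MEM  no-port MEM/MEM
c7: i10/i11 ld.MEM;sub.ALU  2-wide
c8: i12/i13 or.ALU;and.ALU  2-wide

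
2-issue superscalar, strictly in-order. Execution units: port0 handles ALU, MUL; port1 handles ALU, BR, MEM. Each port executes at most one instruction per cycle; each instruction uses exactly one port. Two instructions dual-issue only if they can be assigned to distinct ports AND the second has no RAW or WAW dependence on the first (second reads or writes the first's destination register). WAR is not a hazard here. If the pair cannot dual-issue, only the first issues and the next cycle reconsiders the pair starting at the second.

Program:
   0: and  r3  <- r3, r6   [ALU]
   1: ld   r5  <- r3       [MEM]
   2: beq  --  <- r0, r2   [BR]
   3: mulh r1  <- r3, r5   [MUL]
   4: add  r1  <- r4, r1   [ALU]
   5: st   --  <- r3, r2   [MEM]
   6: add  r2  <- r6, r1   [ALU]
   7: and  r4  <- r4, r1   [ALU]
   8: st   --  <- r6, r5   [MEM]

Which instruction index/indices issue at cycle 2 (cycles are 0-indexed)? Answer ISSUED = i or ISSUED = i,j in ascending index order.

  cy0 -> i0 (and.ALU) RAW r3
  cy1 -> i1 (ld.MEM) no-port MEM/BR
  cy2 -> i2/i3 (beq.BR;mulh.MUL) dual
  cy3 -> i4/i5 (add.ALU;st.MEM) dual
  cy4 -> i6/i7 (add.ALU;and.ALU) dual
  cy5 -> i8 (st.MEM) tail

ISSUED = 2,3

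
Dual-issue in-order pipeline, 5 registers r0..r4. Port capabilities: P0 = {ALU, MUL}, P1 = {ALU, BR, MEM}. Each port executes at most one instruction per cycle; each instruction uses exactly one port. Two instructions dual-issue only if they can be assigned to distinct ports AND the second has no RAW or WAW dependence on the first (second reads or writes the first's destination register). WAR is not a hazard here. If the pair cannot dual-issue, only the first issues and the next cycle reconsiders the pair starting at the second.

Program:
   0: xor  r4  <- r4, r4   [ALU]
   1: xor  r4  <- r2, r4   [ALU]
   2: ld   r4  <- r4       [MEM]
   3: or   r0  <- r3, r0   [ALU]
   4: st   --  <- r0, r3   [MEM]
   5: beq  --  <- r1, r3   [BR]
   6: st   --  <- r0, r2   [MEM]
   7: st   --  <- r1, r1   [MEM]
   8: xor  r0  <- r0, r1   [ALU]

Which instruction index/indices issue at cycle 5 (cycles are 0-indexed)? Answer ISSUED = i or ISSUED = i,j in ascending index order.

ISSUED = 6

0. xor @i0  | RAW+WAW r4
1. xor @i1  | RAW+WAW r4
2. ld/or @i2/i3  | pair
3. st @i4  | no-port MEM/BR
4. beq @i5  | no-port BR/MEM
5. st @i6  | no-port MEM/MEM
6. st/xor @i7/i8  | pair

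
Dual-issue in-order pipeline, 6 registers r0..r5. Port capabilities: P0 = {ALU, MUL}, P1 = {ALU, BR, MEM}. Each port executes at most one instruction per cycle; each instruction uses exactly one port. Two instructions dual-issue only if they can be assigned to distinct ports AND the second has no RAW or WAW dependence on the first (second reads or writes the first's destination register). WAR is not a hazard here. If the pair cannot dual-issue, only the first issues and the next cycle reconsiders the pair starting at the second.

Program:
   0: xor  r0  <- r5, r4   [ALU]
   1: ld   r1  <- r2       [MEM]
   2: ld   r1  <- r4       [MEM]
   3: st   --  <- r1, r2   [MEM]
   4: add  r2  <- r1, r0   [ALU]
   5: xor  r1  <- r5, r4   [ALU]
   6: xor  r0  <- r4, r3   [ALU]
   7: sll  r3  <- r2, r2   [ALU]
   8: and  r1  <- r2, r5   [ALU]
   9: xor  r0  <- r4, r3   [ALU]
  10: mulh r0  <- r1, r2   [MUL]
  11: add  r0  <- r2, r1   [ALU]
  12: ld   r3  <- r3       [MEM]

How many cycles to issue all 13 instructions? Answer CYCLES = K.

t=0 i0&i1:xor.ALU+ld.MEM ; 2-wide
t=1 i2:ld.MEM ; no-port MEM/MEM
t=2 i3&i4:st.MEM+add.ALU ; 2-wide
t=3 i5&i6:xor.ALU+xor.ALU ; 2-wide
t=4 i7&i8:sll.ALU+and.ALU ; 2-wide
t=5 i9:xor.ALU ; WAW r0
t=6 i10:mulh.MUL ; WAW r0
t=7 i11&i12:add.ALU+ld.MEM ; 2-wide

CYCLES = 8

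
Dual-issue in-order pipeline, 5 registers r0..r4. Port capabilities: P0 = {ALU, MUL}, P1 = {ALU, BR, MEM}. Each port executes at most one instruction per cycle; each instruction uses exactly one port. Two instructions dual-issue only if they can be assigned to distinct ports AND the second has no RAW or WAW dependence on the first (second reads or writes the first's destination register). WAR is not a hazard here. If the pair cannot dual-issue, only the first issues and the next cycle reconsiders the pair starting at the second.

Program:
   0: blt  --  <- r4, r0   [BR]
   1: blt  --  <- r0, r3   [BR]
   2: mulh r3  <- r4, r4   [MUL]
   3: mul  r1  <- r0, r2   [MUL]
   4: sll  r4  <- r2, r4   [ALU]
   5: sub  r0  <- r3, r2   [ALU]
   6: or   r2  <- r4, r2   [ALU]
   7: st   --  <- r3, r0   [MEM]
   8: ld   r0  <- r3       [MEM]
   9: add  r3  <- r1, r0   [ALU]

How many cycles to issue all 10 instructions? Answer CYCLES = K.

CYCLES = 7

t=0 i0:blt ; no-port BR/BR
t=1 i1/i2:blt;mulh ; dual
t=2 i3/i4:mul;sll ; dual
t=3 i5/i6:sub;or ; dual
t=4 i7:st ; no-port MEM/MEM
t=5 i8:ld ; RAW r0
t=6 i9:add ; tail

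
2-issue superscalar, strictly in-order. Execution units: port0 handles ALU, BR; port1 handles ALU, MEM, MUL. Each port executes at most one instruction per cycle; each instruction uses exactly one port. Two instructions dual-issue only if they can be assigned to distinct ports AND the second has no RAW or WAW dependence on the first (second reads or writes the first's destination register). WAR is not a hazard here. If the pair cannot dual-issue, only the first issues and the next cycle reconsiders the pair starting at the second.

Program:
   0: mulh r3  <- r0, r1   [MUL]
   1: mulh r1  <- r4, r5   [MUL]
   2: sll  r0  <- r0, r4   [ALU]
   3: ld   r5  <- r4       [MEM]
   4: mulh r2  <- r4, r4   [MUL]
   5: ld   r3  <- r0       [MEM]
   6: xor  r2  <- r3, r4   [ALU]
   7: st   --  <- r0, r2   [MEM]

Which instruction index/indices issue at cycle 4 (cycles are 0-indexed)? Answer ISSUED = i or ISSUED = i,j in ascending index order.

ISSUED = 5

[0] i0  mulh  -- no-port MUL/MUL
[1] i1+i2  mulh/sll  -- 2-wide
[2] i3  ld  -- no-port MEM/MUL
[3] i4  mulh  -- no-port MUL/MEM
[4] i5  ld  -- RAW r3
[5] i6  xor  -- RAW r2
[6] i7  st  -- tail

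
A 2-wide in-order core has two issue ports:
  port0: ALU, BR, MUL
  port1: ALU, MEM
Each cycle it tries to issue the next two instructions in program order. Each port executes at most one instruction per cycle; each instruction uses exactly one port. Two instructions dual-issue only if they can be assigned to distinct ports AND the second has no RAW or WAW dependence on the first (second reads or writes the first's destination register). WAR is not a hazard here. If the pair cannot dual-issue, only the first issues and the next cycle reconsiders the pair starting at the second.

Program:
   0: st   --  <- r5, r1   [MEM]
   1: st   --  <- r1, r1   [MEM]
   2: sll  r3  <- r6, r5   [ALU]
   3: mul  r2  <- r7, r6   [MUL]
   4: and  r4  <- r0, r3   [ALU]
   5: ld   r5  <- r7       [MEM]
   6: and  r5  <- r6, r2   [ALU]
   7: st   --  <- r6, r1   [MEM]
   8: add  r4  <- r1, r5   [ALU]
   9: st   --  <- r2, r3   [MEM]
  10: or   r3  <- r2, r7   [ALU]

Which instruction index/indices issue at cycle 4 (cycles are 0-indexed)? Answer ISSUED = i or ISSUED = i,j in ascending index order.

ISSUED = 6,7

  cy0 -> i0 (st.MEM) no-port MEM/MEM
  cy1 -> i1+i2 (st.MEM+sll.ALU) 2-wide
  cy2 -> i3+i4 (mul.MUL+and.ALU) 2-wide
  cy3 -> i5 (ld.MEM) WAW r5
  cy4 -> i6+i7 (and.ALU+st.MEM) 2-wide
  cy5 -> i8+i9 (add.ALU+st.MEM) 2-wide
  cy6 -> i10 (or.ALU) tail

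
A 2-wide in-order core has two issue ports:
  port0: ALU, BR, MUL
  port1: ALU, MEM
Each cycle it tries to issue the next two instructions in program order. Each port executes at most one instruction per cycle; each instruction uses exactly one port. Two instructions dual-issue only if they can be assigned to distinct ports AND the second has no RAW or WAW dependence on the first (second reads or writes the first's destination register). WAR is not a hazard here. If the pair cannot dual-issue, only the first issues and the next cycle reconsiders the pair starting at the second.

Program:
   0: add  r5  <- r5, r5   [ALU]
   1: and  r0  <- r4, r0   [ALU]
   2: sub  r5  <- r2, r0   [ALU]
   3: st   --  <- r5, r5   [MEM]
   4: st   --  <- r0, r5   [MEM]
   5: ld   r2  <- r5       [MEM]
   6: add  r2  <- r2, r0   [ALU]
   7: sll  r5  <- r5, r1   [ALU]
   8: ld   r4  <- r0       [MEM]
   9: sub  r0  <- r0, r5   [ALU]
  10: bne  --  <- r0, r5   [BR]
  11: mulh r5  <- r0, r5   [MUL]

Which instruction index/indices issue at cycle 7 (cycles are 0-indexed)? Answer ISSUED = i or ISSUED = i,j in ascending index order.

ISSUED = 10

t=0 i0+i1:add+and ; 2-wide
t=1 i2:sub ; RAW r5
t=2 i3:st ; no-port MEM/MEM
t=3 i4:st ; no-port MEM/MEM
t=4 i5:ld ; RAW+WAW r2
t=5 i6+i7:add+sll ; 2-wide
t=6 i8+i9:ld+sub ; 2-wide
t=7 i10:bne ; no-port BR/MUL
t=8 i11:mulh ; tail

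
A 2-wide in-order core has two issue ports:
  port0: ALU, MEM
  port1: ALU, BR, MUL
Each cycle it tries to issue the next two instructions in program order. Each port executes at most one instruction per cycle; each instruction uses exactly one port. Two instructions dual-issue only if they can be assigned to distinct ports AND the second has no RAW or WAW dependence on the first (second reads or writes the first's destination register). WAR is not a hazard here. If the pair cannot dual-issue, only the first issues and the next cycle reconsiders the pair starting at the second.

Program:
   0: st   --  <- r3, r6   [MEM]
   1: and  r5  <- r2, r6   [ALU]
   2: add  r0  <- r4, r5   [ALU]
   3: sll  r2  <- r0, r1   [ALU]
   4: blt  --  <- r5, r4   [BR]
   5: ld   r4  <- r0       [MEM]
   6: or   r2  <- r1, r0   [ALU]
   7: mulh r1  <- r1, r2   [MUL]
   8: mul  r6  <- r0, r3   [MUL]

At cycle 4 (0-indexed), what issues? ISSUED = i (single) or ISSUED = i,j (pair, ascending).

ISSUED = 7

t=0 i0,i1:st.MEM and.ALU ; dual
t=1 i2:add.ALU ; RAW r0
t=2 i3,i4:sll.ALU blt.BR ; dual
t=3 i5,i6:ld.MEM or.ALU ; dual
t=4 i7:mulh.MUL ; no-port MUL/MUL
t=5 i8:mul.MUL ; tail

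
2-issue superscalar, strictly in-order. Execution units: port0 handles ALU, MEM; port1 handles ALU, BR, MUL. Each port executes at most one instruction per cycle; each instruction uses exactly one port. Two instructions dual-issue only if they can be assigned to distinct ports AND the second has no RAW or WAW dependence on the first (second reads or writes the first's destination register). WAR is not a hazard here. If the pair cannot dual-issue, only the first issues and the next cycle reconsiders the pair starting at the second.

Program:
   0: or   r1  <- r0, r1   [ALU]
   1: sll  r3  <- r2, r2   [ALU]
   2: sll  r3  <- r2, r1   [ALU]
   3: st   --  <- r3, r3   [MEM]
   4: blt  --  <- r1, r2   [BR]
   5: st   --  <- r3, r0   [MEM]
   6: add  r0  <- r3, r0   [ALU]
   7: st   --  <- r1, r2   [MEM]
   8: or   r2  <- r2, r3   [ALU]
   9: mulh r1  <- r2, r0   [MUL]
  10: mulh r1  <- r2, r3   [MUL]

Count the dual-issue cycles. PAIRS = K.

t=0 i0/i1:or.ALU;sll.ALU ; pair
t=1 i2:sll.ALU ; RAW r3
t=2 i3/i4:st.MEM;blt.BR ; pair
t=3 i5/i6:st.MEM;add.ALU ; pair
t=4 i7/i8:st.MEM;or.ALU ; pair
t=5 i9:mulh.MUL ; no-port MUL/MUL
t=6 i10:mulh.MUL ; tail

PAIRS = 4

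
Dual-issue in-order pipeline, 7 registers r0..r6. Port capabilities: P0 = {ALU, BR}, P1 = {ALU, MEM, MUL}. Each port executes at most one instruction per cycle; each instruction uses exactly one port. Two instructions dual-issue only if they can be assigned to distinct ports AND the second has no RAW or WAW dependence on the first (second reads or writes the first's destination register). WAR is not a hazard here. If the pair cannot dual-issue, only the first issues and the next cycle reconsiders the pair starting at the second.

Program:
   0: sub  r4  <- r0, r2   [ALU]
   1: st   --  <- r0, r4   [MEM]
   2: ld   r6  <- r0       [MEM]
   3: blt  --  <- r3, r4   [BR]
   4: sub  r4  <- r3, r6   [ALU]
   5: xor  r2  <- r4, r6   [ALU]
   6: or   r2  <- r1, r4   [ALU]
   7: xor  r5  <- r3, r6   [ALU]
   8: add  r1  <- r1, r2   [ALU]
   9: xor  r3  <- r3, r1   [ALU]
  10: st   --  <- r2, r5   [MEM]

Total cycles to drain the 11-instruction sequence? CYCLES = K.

CYCLES = 8

0. sub.ALU @i0  | RAW r4
1. st.MEM @i1  | no-port MEM/MEM
2. ld.MEM+blt.BR @i2/i3  | 2-wide
3. sub.ALU @i4  | RAW r4
4. xor.ALU @i5  | WAW r2
5. or.ALU+xor.ALU @i6/i7  | 2-wide
6. add.ALU @i8  | RAW r1
7. xor.ALU+st.MEM @i9/i10  | 2-wide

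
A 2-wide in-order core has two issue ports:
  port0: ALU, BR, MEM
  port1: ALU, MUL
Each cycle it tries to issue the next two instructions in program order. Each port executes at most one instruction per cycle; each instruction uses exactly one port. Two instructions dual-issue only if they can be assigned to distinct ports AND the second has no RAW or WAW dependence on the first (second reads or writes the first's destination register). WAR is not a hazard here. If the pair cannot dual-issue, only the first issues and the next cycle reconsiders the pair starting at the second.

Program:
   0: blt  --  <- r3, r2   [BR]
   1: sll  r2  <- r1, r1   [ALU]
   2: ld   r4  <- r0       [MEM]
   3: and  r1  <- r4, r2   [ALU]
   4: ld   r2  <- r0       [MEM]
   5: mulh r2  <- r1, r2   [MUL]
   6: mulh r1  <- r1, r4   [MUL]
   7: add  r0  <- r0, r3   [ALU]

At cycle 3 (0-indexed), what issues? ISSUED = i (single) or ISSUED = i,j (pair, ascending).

c0: i0&i1 blt/sll  2-wide
c1: i2 ld  RAW r4
c2: i3&i4 and/ld  2-wide
c3: i5 mulh  no-port MUL/MUL
c4: i6&i7 mulh/add  2-wide

ISSUED = 5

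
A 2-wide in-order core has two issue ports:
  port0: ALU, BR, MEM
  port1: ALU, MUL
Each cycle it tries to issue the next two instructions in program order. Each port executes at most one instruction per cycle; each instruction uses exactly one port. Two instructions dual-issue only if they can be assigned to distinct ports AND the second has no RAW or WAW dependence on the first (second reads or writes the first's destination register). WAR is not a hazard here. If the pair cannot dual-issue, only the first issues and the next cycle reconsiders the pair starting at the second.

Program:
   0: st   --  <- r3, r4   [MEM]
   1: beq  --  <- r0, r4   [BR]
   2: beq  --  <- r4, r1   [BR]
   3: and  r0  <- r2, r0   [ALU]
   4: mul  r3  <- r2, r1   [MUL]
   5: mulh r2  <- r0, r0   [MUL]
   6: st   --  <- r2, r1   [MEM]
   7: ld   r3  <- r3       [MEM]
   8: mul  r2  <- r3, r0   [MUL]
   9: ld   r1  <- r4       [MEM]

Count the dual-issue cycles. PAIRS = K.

PAIRS = 2

0. st @i0  | no-port MEM/BR
1. beq @i1  | no-port BR/BR
2. beq;and @i2,i3  | 2-wide
3. mul @i4  | no-port MUL/MUL
4. mulh @i5  | RAW r2
5. st @i6  | no-port MEM/MEM
6. ld @i7  | RAW r3
7. mul;ld @i8,i9  | 2-wide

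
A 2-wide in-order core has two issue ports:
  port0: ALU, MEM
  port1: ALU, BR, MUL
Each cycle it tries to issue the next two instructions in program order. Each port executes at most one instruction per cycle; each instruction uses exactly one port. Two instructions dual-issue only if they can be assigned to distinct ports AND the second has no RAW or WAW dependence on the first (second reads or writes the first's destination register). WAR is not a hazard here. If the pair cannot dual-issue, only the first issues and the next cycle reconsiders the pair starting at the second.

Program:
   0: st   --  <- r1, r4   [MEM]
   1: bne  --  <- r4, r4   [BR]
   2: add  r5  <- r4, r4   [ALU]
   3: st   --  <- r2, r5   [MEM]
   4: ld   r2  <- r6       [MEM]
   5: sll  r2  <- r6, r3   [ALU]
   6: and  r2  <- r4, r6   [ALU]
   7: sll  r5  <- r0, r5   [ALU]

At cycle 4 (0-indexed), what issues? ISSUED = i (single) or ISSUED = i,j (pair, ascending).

ISSUED = 5

c0: i0,i1 st.MEM;bne.BR  pair
c1: i2 add.ALU  RAW r5
c2: i3 st.MEM  no-port MEM/MEM
c3: i4 ld.MEM  WAW r2
c4: i5 sll.ALU  WAW r2
c5: i6,i7 and.ALU;sll.ALU  pair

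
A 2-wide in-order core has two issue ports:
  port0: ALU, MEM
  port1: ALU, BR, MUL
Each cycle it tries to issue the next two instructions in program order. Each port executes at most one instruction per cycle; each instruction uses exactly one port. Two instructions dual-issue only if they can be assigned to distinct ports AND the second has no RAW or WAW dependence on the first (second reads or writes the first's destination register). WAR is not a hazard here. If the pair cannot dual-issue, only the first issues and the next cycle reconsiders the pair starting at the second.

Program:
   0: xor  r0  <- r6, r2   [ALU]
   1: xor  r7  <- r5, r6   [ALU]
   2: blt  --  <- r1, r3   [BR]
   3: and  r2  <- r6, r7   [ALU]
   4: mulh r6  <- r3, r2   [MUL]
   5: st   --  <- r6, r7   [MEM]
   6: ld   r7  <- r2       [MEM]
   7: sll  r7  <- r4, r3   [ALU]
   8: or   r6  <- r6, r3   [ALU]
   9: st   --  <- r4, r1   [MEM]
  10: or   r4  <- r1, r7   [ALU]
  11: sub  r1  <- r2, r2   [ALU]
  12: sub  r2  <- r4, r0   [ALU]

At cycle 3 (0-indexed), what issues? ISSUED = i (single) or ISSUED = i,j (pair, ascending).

t=0 i0/i1:xor.ALU+xor.ALU ; dual
t=1 i2/i3:blt.BR+and.ALU ; dual
t=2 i4:mulh.MUL ; RAW r6
t=3 i5:st.MEM ; no-port MEM/MEM
t=4 i6:ld.MEM ; WAW r7
t=5 i7/i8:sll.ALU+or.ALU ; dual
t=6 i9/i10:st.MEM+or.ALU ; dual
t=7 i11/i12:sub.ALU+sub.ALU ; dual

ISSUED = 5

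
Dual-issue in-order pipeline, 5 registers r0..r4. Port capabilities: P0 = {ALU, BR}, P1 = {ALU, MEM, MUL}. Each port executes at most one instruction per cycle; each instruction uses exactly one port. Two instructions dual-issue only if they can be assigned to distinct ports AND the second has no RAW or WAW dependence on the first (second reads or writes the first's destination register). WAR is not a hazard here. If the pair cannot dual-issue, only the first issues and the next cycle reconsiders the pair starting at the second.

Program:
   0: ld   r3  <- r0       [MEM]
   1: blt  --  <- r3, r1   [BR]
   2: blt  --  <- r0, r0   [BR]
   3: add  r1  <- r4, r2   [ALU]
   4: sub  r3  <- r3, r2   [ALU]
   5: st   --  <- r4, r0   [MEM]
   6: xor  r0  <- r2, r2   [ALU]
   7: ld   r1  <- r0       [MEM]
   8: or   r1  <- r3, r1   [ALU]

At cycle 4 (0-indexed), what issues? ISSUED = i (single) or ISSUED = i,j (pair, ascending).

ISSUED = 6

c0: i0 ld.MEM  RAW r3
c1: i1 blt.BR  no-port BR/BR
c2: i2&i3 blt.BR/add.ALU  pair
c3: i4&i5 sub.ALU/st.MEM  pair
c4: i6 xor.ALU  RAW r0
c5: i7 ld.MEM  RAW+WAW r1
c6: i8 or.ALU  tail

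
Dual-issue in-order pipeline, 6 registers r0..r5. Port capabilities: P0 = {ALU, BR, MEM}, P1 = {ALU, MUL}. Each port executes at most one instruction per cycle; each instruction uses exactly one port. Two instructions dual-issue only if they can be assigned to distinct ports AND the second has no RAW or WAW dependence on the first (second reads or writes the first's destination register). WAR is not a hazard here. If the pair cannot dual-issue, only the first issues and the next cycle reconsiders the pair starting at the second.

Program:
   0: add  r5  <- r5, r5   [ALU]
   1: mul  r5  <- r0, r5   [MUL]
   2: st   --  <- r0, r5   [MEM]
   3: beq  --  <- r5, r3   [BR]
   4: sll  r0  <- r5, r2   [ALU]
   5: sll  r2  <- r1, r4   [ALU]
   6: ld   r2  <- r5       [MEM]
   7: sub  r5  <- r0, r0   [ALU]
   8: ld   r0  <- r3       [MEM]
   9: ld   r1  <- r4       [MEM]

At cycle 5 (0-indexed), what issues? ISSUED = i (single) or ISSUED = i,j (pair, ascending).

ISSUED = 6,7

  cy0 -> i0 (add) RAW+WAW r5
  cy1 -> i1 (mul) RAW r5
  cy2 -> i2 (st) no-port MEM/BR
  cy3 -> i3&i4 (beq+sll) 2-wide
  cy4 -> i5 (sll) WAW r2
  cy5 -> i6&i7 (ld+sub) 2-wide
  cy6 -> i8 (ld) no-port MEM/MEM
  cy7 -> i9 (ld) tail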